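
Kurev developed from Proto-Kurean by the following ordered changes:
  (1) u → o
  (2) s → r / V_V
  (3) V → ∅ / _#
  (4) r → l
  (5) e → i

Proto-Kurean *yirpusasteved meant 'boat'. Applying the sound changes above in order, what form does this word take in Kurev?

Kurev: *yirpusasteved
  yirpusasteved → yirposasteved   [vowel merger]
  yirposasteved → yirporasteved   [rhotacism]
  yirporasteved (rule 3 does not apply)
  yirporasteved → yilpolasteved   [unconditioned shift]
  yilpolasteved → yilpolastivid   [vowel merger]
  giving Kurev yilpolastivid.

yilpolastivid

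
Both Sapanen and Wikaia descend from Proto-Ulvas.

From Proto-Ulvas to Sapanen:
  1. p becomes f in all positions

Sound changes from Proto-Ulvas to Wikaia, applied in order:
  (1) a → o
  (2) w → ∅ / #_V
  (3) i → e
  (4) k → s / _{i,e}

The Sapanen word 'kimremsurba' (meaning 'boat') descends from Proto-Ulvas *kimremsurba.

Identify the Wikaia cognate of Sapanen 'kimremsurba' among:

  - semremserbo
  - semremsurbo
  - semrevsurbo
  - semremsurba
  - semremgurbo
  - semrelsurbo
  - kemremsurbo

Wikaia: *kimremsurba
  kimremsurba → kimremsurbo   [vowel merger]
  kimremsurbo (rule 2 does not apply)
  kimremsurbo → kemremsurbo   [vowel merger]
  kemremsurbo → semremsurbo   [palatalisation]
  giving Wikaia semremsurbo.
The other candidates each miss or misapply at least one Wikaia change.

semremsurbo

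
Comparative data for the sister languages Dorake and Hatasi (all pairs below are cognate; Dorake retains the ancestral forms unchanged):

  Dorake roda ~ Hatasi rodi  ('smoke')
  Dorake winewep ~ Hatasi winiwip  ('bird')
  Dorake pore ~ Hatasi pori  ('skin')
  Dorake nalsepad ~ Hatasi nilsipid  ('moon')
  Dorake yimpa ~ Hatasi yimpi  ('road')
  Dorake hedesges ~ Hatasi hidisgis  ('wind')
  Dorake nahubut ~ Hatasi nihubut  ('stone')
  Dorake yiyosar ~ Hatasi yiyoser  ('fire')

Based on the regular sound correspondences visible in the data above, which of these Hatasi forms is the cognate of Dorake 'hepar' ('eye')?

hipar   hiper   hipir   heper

hiper

winewep ~ winiwip, nalsepad ~ nilsipid — Dorake e corresponds to Hatasi i after a consonant, before a labial obstruent.
yiyosar ~ yiyoser — Dorake a corresponds to Hatasi e after a consonant, before r.
Applying these to Dorake 'hepar':
  hepar → hipar   (e→i after a consonant, before a labial obstruent)
  hipar → hiper   (a→e after a consonant, before r)
So the Hatasi cognate is 'hiper'.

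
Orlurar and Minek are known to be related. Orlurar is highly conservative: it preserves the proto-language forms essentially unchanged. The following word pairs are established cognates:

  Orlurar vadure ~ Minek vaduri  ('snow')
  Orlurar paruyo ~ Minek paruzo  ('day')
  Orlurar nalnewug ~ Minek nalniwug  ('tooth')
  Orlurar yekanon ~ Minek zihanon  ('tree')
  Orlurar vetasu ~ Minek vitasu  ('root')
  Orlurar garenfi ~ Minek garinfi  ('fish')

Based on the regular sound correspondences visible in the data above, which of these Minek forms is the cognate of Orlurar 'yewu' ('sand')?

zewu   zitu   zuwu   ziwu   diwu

ziwu

yekanon ~ zihanon — Orlurar y corresponds to Minek z word-initially before a front vowel.
nalnewug ~ nalniwug, yekanon ~ zihanon — Orlurar e corresponds to Minek i after a consonant, before a consonant other than r, m, n, p, b, f, v.
Applying these to Orlurar 'yewu':
  yewu → zewu   (y→z word-initially before a front vowel)
  zewu → ziwu   (e→i after a consonant, before a consonant other than r, m, n, p, b, f, v)
So the Minek cognate is 'ziwu'.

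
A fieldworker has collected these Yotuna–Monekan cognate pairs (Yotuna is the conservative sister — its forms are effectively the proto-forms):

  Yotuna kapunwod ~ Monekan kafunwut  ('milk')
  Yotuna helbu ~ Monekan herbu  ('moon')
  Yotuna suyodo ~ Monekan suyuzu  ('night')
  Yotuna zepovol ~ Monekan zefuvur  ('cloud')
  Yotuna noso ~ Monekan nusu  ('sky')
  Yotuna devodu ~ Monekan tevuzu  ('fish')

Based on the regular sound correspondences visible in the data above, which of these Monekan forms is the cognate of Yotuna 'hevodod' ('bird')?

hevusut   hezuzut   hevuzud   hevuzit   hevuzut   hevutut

hevuzut

kapunwod ~ kafunwut, suyodo ~ suyuzu — Yotuna o corresponds to Monekan u after a consonant, before a consonant other than r, m, n, p, b, f, v.
suyodo ~ suyuzu — Yotuna d corresponds to Monekan z between vowels (before a back vowel).
kapunwod ~ kafunwut — Yotuna d corresponds to Monekan t word-finally.
Applying these to Yotuna 'hevodod':
  hevodod → hevudod   (o→u after a consonant, before a consonant other than r, m, n, p, b, f, v)
  hevudod → hevuzod   (d→z between vowels (before a back vowel))
  hevuzod → hevuzud   (o→u after a consonant, before a consonant other than r, m, n, p, b, f, v)
  hevuzud → hevuzut   (d→t word-finally)
So the Monekan cognate is 'hevuzut'.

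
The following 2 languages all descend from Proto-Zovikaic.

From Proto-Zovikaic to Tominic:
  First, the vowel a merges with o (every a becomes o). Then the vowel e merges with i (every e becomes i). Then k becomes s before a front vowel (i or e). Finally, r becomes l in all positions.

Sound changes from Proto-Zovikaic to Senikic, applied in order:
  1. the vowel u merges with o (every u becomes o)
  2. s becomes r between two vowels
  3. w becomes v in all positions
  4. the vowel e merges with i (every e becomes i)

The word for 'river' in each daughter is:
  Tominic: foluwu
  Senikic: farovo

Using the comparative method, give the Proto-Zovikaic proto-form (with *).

Position 2: Tominic has o, Senikic has a. Senikic preserves a here (none of its changes turn any other segment into a), so the proto-segment is *a.
Position 5: Tominic has w, Senikic has v. Tominic preserves w here (none of its changes turn any other segment into w), so the proto-segment is *w.
Position 4: Tominic has u, Senikic has o. Tominic preserves u here (none of its changes turn any other segment into u), so the proto-segment is *u.
Continuing position by position gives *faruwu; check it forward:
Tominic: start from *faruwu.
  rule 1 (vowel merger): faruwu → foruwu
  rule 2: no change — foruwu
  rule 3: no change — foruwu
  rule 4 (unconditioned shift): foruwu → foluwu
  ⇒ Tominic foluwu
Senikic: start from *faruwu.
  rule 1 (vowel merger): faruwu → farowo
  rule 2: no change — farowo
  rule 3 (unconditioned shift): farowo → farovo
  rule 4: no change — farovo
  ⇒ Senikic farovo
Only *faruwu yields all of Tominic foluwu, Senikic farovo.

*faruwu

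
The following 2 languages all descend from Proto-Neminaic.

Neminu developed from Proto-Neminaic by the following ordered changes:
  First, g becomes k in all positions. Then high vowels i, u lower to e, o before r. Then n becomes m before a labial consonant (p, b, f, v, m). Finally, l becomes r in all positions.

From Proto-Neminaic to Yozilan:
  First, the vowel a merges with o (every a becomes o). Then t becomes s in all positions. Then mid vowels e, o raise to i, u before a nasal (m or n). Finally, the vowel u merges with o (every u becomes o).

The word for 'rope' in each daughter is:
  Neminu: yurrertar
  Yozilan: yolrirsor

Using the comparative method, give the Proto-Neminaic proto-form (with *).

Position 7: Neminu has t, Yozilan has s. Neminu preserves t here (none of its changes turn any other segment into t), so the proto-segment is *t.
Position 8: Neminu has a, Yozilan has o. Neminu preserves a here (none of its changes turn any other segment into a), so the proto-segment is *a.
Continuing position by position gives *yulrirtar; check it forward:
Neminu: start from *yulrirtar.
  rule 1: no change — yulrirtar
  rule 2 (pre-rhotic lowering): yulrirtar → yulrertar
  rule 3: no change — yulrertar
  rule 4 (unconditioned shift): yulrertar → yurrertar
  ⇒ Neminu yurrertar
Yozilan: *yulrirtar
  yulrirtar → yulrirtor   [vowel merger]
  yulrirtor → yulrirsor   [unconditioned shift]
  yulrirsor (rule 3 does not apply)
  yulrirsor → yolrirsor   [vowel merger]
  giving Yozilan yolrirsor.
Only *yulrirtar yields all of Neminu yurrertar, Yozilan yolrirsor.

*yulrirtar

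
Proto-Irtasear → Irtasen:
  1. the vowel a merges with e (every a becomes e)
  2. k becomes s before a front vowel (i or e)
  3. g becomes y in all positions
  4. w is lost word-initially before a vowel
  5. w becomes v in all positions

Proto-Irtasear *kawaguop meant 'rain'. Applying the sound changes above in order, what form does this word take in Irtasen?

Irtasen: *kawaguop
  kawaguop → keweguop   [vowel merger]
  keweguop → seweguop   [palatalisation]
  seweguop → seweyuop   [unconditioned shift]
  seweyuop (rule 4 does not apply)
  seweyuop → seveyuop   [unconditioned shift]
  giving Irtasen seveyuop.

seveyuop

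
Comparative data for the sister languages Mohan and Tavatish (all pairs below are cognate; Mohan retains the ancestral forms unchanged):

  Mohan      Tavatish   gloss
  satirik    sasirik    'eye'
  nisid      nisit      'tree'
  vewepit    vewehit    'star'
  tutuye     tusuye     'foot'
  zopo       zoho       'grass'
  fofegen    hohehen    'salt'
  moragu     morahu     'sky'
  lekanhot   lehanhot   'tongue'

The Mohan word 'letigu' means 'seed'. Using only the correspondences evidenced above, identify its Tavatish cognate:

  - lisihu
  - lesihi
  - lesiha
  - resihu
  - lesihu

satirik ~ sasirik — Mohan t corresponds to Tavatish s between vowels (before a front vowel).
moragu ~ morahu — Mohan g corresponds to Tavatish h between vowels (before a back vowel).
Applying these to Mohan 'letigu':
  letigu → lesigu   (t→s between vowels (before a front vowel))
  lesigu → lesihu   (g→h between vowels (before a back vowel))
So the Tavatish cognate is 'lesihu'.

lesihu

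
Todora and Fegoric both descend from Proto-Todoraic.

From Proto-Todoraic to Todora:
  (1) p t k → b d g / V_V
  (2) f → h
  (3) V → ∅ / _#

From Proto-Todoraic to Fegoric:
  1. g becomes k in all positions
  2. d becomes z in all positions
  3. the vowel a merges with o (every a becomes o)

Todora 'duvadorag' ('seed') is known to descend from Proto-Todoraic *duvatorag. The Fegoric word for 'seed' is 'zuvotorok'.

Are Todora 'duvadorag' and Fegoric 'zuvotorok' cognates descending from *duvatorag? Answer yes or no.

yes

Derive the expected Fegoric reflex of *duvatorag:
Fegoric: start from *duvatorag.
  rule 1 (unconditioned shift): duvatorag → duvatorak
  rule 2 (unconditioned shift): duvatorak → zuvatorak
  rule 3 (vowel merger): zuvatorak → zuvotorok
  ⇒ Fegoric zuvotorok
Fegoric 'zuvotorok' matches the regular reflex exactly, so the pair is cognate.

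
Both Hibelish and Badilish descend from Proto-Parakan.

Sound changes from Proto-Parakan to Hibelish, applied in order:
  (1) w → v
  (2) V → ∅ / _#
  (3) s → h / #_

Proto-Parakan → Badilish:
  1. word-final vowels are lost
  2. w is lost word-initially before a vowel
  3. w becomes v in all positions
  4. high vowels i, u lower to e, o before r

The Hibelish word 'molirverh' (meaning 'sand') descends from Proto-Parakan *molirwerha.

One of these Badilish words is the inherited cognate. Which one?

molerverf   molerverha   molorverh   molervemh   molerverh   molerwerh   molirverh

Badilish: *molirwerha > molirwerh > molirverh > molerverh  (by apocope, unconditioned shift, pre-rhotic lowering)
Only 'molerverh' matches the regular Badilish development of *molirwerha.

molerverh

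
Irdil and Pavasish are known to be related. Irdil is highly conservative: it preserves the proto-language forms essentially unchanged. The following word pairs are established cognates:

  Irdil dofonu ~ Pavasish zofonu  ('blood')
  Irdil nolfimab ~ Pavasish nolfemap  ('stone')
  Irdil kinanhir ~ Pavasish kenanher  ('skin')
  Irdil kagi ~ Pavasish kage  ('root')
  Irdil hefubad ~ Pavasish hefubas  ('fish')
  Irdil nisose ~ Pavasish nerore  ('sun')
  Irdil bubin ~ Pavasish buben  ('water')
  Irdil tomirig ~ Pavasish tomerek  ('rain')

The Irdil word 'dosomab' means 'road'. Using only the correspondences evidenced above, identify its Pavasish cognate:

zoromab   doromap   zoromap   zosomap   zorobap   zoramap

zoromap

dofonu ~ zofonu — Irdil d corresponds to Pavasish z word-initially before a back vowel.
nisose ~ nerore — Irdil s corresponds to Pavasish r between vowels (before a back vowel).
nolfimab ~ nolfemap — Irdil b corresponds to Pavasish p word-finally.
Applying these to Irdil 'dosomab':
  dosomab → zosomab   (d→z word-initially before a back vowel)
  zosomab → zoromab   (s→r between vowels (before a back vowel))
  zoromab → zoromap   (b→p word-finally)
So the Pavasish cognate is 'zoromap'.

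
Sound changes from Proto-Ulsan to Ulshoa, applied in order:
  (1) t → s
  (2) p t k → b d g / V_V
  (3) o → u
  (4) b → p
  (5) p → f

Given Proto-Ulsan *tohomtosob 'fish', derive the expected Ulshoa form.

Ulshoa: start from *tohomtosob.
  rule 1 (unconditioned shift): tohomtosob → sohomsosob
  rule 2: no change — sohomsosob
  rule 3 (vowel merger): sohomsosob → suhumsusub
  rule 4 (unconditioned shift): suhumsusub → suhumsusup
  rule 5 (unconditioned shift): suhumsusup → suhumsusuf
  ⇒ Ulshoa suhumsusuf

suhumsusuf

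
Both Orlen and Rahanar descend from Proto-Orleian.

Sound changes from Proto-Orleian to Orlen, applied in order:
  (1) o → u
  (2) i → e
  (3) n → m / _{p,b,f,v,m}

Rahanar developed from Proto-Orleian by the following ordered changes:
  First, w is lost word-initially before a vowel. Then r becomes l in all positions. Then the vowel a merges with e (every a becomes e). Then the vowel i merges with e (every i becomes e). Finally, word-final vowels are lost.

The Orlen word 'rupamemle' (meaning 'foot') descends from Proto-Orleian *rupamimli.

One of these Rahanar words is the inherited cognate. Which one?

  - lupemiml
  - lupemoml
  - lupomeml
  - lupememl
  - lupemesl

lupememl

Rahanar: *rupamimli
  rupamimli (rule 1 does not apply)
  rupamimli → lupamimli   [unconditioned shift]
  lupamimli → lupemimli   [vowel merger]
  lupemimli → lupememle   [vowel merger]
  lupememle → lupememl   [apocope]
  giving Rahanar lupememl.
Only 'lupememl' matches the regular Rahanar development of *rupamimli.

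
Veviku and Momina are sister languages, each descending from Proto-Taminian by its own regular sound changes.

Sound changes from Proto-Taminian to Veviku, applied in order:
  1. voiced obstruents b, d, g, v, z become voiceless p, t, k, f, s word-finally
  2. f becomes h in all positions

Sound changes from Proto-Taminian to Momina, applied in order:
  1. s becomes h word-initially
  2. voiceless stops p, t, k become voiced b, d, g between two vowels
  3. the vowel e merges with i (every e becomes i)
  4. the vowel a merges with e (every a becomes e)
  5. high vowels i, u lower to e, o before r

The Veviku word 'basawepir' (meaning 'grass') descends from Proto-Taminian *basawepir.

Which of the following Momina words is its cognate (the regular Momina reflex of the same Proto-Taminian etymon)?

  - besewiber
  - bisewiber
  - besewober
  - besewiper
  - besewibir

besewiber

Momina: start from *basawepir.
  rule 1: no change — basawepir
  rule 2 (intervocalic voicing): basawepir → basawebir
  rule 3 (vowel merger): basawebir → basawibir
  rule 4 (vowel merger): basawibir → besewibir
  rule 5 (pre-rhotic lowering): besewibir → besewiber
  ⇒ Momina besewiber
Among the options, 'besewiber' alone shows every Momina change applied in order.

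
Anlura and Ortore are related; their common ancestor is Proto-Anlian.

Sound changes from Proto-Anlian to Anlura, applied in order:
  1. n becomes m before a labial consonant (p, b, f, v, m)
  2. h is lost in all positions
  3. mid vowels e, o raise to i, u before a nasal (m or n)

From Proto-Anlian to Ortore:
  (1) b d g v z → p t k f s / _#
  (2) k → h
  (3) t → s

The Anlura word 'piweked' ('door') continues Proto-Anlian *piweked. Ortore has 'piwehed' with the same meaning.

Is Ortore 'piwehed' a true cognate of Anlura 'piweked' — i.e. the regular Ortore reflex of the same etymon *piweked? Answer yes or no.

no

Derive the expected Ortore reflex of *piweked:
Ortore: start from *piweked.
  rule 1 (final devoicing): piweked → piweket
  rule 2 (unconditioned shift): piweket → piwehet
  rule 3 (unconditioned shift): piwehet → piwehes
  ⇒ Ortore piwehes
The regular Ortore reflex would be 'piwehes', but the attested form is 'piwehed'. The correspondence is irregular, so they are not cognates (the Ortore form has a different source).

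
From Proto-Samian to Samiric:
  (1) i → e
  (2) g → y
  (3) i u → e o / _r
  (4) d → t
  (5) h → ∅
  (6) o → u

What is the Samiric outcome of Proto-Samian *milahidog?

Samiric: *milahidog
  milahidog → melahedog   [vowel merger]
  melahedog → melahedoy   [unconditioned shift]
  melahedoy (rule 3 does not apply)
  melahedoy → melahetoy   [unconditioned shift]
  melahetoy → melaetoy   [h-loss]
  melaetoy → melaetuy   [vowel merger]
  giving Samiric melaetuy.

melaetuy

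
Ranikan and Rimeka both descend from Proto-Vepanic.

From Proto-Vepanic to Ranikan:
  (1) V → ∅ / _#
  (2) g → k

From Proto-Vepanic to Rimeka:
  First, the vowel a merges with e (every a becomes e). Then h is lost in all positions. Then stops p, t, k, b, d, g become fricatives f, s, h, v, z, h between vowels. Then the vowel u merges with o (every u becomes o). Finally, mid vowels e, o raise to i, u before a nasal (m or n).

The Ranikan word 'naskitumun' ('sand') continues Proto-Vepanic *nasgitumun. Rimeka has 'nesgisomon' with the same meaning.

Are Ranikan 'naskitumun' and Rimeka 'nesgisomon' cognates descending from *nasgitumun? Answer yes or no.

no

Derive the expected Rimeka reflex of *nasgitumun:
Rimeka: *nasgitumun > nesgitumun > nesgisumun > nesgisomon > nesgisumun  (by vowel merger, intervocalic lenition, vowel merger, pre-nasal raising)
The regular Rimeka reflex would be 'nesgisumun', but the attested form is 'nesgisomon'. The correspondence is irregular, so they are not cognates (the Rimeka form has a different source).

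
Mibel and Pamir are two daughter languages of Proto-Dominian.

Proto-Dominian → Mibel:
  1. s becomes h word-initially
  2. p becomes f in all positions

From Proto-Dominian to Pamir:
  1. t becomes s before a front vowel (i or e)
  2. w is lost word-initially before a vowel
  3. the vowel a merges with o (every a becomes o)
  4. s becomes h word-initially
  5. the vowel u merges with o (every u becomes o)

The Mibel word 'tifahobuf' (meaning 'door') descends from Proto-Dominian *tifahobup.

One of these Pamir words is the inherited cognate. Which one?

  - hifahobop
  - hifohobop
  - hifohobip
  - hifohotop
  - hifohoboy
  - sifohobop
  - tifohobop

hifohobop

Pamir: *tifahobup > sifahobup > sifohobup > hifohobup > hifohobop  (by palatalisation, vowel merger, debuccalisation, vowel merger)
The other candidates each miss or misapply at least one Pamir change.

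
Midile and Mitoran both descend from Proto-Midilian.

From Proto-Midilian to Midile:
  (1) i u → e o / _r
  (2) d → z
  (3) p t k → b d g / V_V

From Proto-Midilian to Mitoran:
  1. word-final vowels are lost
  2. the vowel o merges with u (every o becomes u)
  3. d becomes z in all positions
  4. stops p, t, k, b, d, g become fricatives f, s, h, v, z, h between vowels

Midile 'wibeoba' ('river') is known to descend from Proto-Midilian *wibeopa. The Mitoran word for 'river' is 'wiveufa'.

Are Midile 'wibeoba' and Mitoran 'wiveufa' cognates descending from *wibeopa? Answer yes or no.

no

Derive the expected Mitoran reflex of *wibeopa:
Mitoran: *wibeopa > wibeop > wibeup > wiveup  (by apocope, vowel merger, intervocalic lenition)
The regular Mitoran reflex would be 'wiveup', but the attested form is 'wiveufa'. The correspondence is irregular, so they are not cognates (the Mitoran form has a different source).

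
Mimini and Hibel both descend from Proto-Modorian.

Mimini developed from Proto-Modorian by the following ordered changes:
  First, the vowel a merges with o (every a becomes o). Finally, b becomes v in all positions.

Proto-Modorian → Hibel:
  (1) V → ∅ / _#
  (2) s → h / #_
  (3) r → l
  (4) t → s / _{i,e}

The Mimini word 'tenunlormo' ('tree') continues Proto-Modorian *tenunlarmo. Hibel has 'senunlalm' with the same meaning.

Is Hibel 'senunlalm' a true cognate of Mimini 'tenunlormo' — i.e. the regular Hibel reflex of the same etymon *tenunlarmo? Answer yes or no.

yes

Derive the expected Hibel reflex of *tenunlarmo:
Hibel: *tenunlarmo > tenunlarm > tenunlalm > senunlalm  (by apocope, unconditioned shift, palatalisation)
Hibel 'senunlalm' matches the regular reflex exactly, so the pair is cognate.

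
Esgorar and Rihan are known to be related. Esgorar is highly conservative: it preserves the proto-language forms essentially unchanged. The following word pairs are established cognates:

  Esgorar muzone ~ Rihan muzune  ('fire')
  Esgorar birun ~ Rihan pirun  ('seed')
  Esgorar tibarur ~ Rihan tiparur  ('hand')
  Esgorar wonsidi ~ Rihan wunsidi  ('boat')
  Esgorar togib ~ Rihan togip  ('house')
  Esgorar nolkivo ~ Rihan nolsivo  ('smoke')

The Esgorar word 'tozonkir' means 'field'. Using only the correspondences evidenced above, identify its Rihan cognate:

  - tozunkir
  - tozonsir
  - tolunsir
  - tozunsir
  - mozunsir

tozunsir

muzone ~ muzune, wonsidi ~ wunsidi — Esgorar o corresponds to Rihan u after a consonant, before a nasal.
nolkivo ~ nolsivo — Esgorar k corresponds to Rihan s after a consonant, before a front vowel.
Applying these to Esgorar 'tozonkir':
  tozonkir → tozunkir   (o→u after a consonant, before a nasal)
  tozunkir → tozunsir   (k→s after a consonant, before a front vowel)
So the Rihan cognate is 'tozunsir'.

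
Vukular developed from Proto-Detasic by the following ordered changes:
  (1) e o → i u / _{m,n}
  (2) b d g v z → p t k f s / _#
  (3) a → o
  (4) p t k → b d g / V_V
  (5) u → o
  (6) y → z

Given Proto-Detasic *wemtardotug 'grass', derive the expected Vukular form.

wimtordodok

Vukular: *wemtardotug
  wemtardotug → wimtardotug   [pre-nasal raising]
  wimtardotug → wimtardotuk   [final devoicing]
  wimtardotuk → wimtordotuk   [vowel merger]
  wimtordotuk → wimtordoduk   [intervocalic voicing]
  wimtordoduk → wimtordodok   [vowel merger]
  wimtordodok (rule 6 does not apply)
  giving Vukular wimtordodok.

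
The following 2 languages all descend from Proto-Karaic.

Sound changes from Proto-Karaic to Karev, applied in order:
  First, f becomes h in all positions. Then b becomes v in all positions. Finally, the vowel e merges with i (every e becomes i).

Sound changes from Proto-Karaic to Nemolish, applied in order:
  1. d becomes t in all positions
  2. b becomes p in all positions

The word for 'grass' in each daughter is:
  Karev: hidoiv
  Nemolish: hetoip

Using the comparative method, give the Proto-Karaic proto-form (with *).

Position 3: Karev has d, Nemolish has t. Karev preserves d here (none of its changes turn any other segment into d), so the proto-segment is *d.
Position 2: Karev has i, Nemolish has e. Nemolish preserves e here (none of its changes turn any other segment into e), so the proto-segment is *e.
Continuing position by position gives *hedoib; check it forward:
Karev: start from *hedoib.
  rule 1: no change — hedoib
  rule 2 (unconditioned shift): hedoib → hedoiv
  rule 3 (vowel merger): hedoiv → hidoiv
  ⇒ Karev hidoiv
Nemolish: start from *hedoib.
  rule 1 (unconditioned shift): hedoib → hetoib
  rule 2 (unconditioned shift): hetoib → hetoip
  ⇒ Nemolish hetoip
Only *hedoib yields all of Karev hidoiv, Nemolish hetoip.

*hedoib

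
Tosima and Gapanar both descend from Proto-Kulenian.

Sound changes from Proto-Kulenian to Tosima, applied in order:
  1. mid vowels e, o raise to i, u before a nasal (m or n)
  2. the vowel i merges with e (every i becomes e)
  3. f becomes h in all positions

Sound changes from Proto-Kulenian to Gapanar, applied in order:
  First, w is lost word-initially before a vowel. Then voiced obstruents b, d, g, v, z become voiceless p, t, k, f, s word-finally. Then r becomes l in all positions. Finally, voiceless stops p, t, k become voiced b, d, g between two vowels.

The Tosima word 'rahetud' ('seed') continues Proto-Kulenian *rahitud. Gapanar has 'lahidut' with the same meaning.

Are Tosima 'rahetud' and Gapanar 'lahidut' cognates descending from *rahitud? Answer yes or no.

yes

Derive the expected Gapanar reflex of *rahitud:
Gapanar: *rahitud > rahitut > lahitut > lahidut  (by final devoicing, unconditioned shift, intervocalic voicing)
Gapanar 'lahidut' matches the regular reflex exactly, so the pair is cognate.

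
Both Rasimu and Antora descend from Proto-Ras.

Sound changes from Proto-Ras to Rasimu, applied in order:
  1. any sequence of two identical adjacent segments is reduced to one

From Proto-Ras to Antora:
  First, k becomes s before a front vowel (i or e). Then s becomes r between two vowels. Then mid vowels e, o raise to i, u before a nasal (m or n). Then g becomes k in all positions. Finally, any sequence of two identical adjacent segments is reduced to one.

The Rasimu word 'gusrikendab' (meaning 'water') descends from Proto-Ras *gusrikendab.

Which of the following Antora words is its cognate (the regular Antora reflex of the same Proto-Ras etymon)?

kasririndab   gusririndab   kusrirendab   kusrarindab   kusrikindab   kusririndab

kusririndab

Antora: start from *gusrikendab.
  rule 1 (palatalisation): gusrikendab → gusrisendab
  rule 2 (rhotacism): gusrisendab → gusrirendab
  rule 3 (pre-nasal raising): gusrirendab → gusririndab
  rule 4 (unconditioned shift): gusririndab → kusririndab
  rule 5: no change — kusririndab
  ⇒ Antora kusririndab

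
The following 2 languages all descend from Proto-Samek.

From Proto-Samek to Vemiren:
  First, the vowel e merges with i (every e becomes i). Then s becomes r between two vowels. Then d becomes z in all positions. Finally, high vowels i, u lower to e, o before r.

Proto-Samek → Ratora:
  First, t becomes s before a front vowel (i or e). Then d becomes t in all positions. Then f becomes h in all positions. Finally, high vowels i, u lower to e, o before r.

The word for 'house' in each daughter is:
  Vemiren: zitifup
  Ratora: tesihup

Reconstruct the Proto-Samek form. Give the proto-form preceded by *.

*detifup

Position 1: Vemiren has z, Ratora has t. Taking the neighbouring segments as reconstructed: Vemiren z could go back to *d or *z; Ratora t can only go back to *d — the one source consistent with every daughter is *d.
Position 3: Vemiren has t, Ratora has s. Vemiren preserves t here (none of its changes turn any other segment into t), so the proto-segment is *t.
Position 2: Vemiren has i, Ratora has e. Taking the neighbouring segments as reconstructed: Vemiren i could go back to *e or *i; Ratora e can only go back to *e — the one source consistent with every daughter is *e.
Continuing position by position gives *detifup; check it forward:
Vemiren: *detifup > ditifup > zitifup  (by vowel merger, unconditioned shift)
Ratora: *detifup
  detifup → desifup   [palatalisation]
  desifup → tesifup   [unconditioned shift]
  tesifup → tesihup   [unconditioned shift]
  tesihup (rule 4 does not apply)
  giving Ratora tesihup.
*detifup is the unique common source.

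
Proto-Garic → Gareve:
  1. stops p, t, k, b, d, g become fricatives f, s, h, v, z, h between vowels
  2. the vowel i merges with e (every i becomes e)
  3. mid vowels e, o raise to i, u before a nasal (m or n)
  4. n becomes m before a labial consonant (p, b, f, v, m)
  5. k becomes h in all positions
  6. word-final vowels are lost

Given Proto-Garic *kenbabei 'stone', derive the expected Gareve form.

Gareve: *kenbabei
  kenbabei → kenbavei   [intervocalic lenition]
  kenbavei → kenbavee   [vowel merger]
  kenbavee → kinbavee   [pre-nasal raising]
  kinbavee → kimbavee   [nasal place assimilation]
  kimbavee → himbavee   [unconditioned shift]
  himbavee → himbave   [apocope]
  giving Gareve himbave.

himbave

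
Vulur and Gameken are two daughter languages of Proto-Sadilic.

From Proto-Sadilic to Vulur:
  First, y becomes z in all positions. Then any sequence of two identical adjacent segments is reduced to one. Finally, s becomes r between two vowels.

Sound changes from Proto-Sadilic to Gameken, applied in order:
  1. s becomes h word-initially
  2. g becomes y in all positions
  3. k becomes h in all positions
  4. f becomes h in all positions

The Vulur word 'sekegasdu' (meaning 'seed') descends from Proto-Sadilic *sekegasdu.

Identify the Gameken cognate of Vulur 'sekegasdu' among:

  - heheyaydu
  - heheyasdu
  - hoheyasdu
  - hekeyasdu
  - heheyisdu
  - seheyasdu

heheyasdu

Gameken: start from *sekegasdu.
  rule 1 (debuccalisation): sekegasdu → hekegasdu
  rule 2 (unconditioned shift): hekegasdu → hekeyasdu
  rule 3 (unconditioned shift): hekeyasdu → heheyasdu
  rule 4: no change — heheyasdu
  ⇒ Gameken heheyasdu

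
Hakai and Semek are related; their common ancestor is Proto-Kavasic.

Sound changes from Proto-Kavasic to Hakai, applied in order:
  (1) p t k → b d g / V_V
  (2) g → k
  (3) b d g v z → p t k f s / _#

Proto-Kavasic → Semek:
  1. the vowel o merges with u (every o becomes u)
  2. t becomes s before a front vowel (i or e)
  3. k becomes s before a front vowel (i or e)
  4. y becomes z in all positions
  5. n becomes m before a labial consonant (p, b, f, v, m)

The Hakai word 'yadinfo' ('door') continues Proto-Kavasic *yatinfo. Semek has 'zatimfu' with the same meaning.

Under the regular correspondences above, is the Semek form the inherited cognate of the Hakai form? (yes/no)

Derive the expected Semek reflex of *yatinfo:
Semek: *yatinfo > yatinfu > yasinfu > zasinfu > zasimfu  (by vowel merger, palatalisation, unconditioned shift, nasal place assimilation)
The regular Semek reflex would be 'zasimfu', but the attested form is 'zatimfu'. The correspondence is irregular, so they are not cognates (the Semek form has a different source).

no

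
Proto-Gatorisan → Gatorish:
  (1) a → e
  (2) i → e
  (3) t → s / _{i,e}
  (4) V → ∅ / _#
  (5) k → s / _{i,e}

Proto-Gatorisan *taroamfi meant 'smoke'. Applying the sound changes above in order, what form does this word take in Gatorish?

Gatorish: *taroamfi > teroemfi > teroemfe > seroemfe > seroemf  (by vowel merger, vowel merger, palatalisation, apocope)

seroemf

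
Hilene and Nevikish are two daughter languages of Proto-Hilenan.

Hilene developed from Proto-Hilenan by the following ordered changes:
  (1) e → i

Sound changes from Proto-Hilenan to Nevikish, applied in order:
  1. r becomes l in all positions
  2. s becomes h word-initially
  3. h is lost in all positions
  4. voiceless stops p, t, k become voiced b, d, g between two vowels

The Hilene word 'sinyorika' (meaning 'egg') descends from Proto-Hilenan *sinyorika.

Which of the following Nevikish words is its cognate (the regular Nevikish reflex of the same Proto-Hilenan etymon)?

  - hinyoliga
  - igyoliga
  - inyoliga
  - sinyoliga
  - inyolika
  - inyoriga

Nevikish: start from *sinyorika.
  rule 1 (unconditioned shift): sinyorika → sinyolika
  rule 2 (debuccalisation): sinyolika → hinyolika
  rule 3 (h-loss): hinyolika → inyolika
  rule 4 (intervocalic voicing): inyolika → inyoliga
  ⇒ Nevikish inyoliga
Among the options, 'inyoliga' alone shows every Nevikish change applied in order.

inyoliga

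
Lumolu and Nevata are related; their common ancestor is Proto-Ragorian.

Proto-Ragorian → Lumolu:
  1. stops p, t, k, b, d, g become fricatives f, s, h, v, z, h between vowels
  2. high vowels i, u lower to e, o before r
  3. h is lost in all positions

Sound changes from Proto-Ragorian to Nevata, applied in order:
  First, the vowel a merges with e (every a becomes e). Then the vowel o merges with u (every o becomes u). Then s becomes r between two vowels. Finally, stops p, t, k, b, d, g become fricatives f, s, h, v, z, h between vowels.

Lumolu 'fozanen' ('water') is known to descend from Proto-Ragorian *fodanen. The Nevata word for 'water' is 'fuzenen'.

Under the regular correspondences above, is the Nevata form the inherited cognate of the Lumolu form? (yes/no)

yes

Derive the expected Nevata reflex of *fodanen:
Nevata: start from *fodanen.
  rule 1 (vowel merger): fodanen → fodenen
  rule 2 (vowel merger): fodenen → fudenen
  rule 3: no change — fudenen
  rule 4 (intervocalic lenition): fudenen → fuzenen
  ⇒ Nevata fuzenen
Nevata 'fuzenen' matches the regular reflex exactly, so the pair is cognate.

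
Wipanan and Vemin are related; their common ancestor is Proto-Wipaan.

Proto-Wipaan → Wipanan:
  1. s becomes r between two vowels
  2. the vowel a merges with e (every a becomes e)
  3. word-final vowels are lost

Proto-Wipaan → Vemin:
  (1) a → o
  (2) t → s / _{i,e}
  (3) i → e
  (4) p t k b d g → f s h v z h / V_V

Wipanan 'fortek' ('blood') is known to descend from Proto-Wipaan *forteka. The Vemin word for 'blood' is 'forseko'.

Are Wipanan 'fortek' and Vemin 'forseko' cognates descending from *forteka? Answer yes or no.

no

Derive the expected Vemin reflex of *forteka:
Vemin: *forteka > forteko > forseko > forseho  (by vowel merger, palatalisation, intervocalic lenition)
The regular Vemin reflex would be 'forseho', but the attested form is 'forseko'. The correspondence is irregular, so they are not cognates (the Vemin form has a different source).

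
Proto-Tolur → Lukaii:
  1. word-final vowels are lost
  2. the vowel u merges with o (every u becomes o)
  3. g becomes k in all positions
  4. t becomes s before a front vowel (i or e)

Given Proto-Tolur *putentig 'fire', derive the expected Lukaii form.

posensik

Lukaii: *putentig
  putentig (rule 1 does not apply)
  putentig → potentig   [vowel merger]
  potentig → potentik   [unconditioned shift]
  potentik → posensik   [palatalisation]
  giving Lukaii posensik.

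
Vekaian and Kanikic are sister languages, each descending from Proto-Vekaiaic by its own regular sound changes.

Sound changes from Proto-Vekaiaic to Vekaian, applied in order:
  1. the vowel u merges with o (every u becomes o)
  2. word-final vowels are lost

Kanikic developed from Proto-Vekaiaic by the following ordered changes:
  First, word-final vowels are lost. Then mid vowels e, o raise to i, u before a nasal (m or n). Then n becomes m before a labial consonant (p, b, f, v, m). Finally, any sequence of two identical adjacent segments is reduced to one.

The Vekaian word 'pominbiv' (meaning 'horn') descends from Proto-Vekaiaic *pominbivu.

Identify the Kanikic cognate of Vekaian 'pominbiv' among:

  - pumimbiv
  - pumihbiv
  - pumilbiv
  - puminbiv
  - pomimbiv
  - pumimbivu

pumimbiv

Kanikic: *pominbivu > pominbiv > puminbiv > pumimbiv  (by apocope, pre-nasal raising, nasal place assimilation)
Only 'pumimbiv' matches the regular Kanikic development of *pominbivu.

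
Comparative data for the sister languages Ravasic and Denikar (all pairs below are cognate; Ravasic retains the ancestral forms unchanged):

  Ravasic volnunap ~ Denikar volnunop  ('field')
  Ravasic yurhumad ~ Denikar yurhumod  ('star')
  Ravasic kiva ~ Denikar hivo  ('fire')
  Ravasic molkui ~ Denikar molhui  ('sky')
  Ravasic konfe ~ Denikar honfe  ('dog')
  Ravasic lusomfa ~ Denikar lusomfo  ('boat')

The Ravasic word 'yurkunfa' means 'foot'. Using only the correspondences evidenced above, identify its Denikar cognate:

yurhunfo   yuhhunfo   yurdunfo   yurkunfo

molkui ~ molhui — Ravasic k corresponds to Denikar h after a consonant, before a back vowel.
kiva ~ hivo, lusomfa ~ lusomfo — Ravasic a corresponds to Denikar o word-finally.
Applying these to Ravasic 'yurkunfa':
  yurkunfa → yurhunfa   (k→h after a consonant, before a back vowel)
  yurhunfa → yurhunfo   (a→o word-finally)
So the Denikar cognate is 'yurhunfo'.

yurhunfo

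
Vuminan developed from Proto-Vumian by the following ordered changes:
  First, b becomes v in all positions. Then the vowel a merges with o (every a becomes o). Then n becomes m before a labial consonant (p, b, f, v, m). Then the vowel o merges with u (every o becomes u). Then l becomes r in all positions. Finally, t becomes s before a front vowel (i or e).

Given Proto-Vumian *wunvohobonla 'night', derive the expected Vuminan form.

Vuminan: *wunvohobonla
  wunvohobonla → wunvohovonla   [unconditioned shift]
  wunvohovonla → wunvohovonlo   [vowel merger]
  wunvohovonlo → wumvohovonlo   [nasal place assimilation]
  wumvohovonlo → wumvuhuvunlu   [vowel merger]
  wumvuhuvunlu → wumvuhuvunru   [unconditioned shift]
  wumvuhuvunru (rule 6 does not apply)
  giving Vuminan wumvuhuvunru.

wumvuhuvunru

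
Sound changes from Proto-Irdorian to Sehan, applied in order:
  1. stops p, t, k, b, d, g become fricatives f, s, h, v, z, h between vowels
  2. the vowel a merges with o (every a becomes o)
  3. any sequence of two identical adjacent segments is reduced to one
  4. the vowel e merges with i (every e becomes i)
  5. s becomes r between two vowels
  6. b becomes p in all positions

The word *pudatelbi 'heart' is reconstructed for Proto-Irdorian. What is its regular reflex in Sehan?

Sehan: start from *pudatelbi.
  rule 1 (intervocalic lenition): pudatelbi → puzaselbi
  rule 2 (vowel merger): puzaselbi → puzoselbi
  rule 3: no change — puzoselbi
  rule 4 (vowel merger): puzoselbi → puzosilbi
  rule 5 (rhotacism): puzosilbi → puzorilbi
  rule 6 (unconditioned shift): puzorilbi → puzorilpi
  ⇒ Sehan puzorilpi

puzorilpi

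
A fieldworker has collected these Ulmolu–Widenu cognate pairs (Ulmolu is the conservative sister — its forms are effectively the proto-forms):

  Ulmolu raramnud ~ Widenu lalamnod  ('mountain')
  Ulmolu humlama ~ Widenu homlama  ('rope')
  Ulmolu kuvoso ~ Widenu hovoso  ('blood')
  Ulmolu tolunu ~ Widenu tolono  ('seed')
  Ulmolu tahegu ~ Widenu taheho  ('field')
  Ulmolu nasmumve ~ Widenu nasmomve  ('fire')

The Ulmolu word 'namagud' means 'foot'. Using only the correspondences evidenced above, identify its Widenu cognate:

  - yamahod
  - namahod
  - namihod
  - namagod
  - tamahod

tahegu ~ taheho — Ulmolu g corresponds to Widenu h between vowels (before a back vowel).
raramnud ~ lalamnod — Ulmolu u corresponds to Widenu o after a consonant, before a consonant other than r, m, n, p, b, f, v.
Applying these to Ulmolu 'namagud':
  namagud → namahud   (g→h between vowels (before a back vowel))
  namahud → namahod   (u→o after a consonant, before a consonant other than r, m, n, p, b, f, v)
So the Widenu cognate is 'namahod'.

namahod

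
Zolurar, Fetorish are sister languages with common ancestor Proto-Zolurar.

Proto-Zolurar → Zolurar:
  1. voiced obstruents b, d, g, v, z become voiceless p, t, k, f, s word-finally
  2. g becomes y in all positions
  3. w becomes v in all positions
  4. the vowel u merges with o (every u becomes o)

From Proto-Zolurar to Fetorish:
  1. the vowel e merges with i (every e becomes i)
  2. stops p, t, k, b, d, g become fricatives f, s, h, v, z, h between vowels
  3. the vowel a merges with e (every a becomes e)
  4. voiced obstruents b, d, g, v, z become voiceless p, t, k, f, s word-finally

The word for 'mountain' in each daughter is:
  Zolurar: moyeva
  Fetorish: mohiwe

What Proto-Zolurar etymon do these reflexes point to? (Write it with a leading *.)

*mogewa

Position 6: Zolurar has a, Fetorish has e. Zolurar preserves a here (none of its changes turn any other segment into a), so the proto-segment is *a.
Position 4: Zolurar has e, Fetorish has i. Zolurar preserves e here (none of its changes turn any other segment into e), so the proto-segment is *e.
Continuing position by position gives *mogewa; check it forward:
Zolurar: *mogewa
  mogewa (rule 1 does not apply)
  mogewa → moyewa   [unconditioned shift]
  moyewa → moyeva   [unconditioned shift]
  moyeva (rule 4 does not apply)
  giving Zolurar moyeva.
Fetorish: *mogewa > mogiwa > mohiwa > mohiwe  (by vowel merger, intervocalic lenition, vowel merger)
No other proto-form is consistent with every reflex, so the reconstruction is *mogewa.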